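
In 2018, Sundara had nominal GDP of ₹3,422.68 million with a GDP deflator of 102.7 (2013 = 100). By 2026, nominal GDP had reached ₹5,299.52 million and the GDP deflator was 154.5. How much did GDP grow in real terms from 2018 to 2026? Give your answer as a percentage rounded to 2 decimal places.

2.92%

Real GDP 2018 = 3422.68 / 1.027 = 3332.70.
Real GDP 2026 = 5299.52 / 1.545 = 3430.11.
Real growth = 3430.11 / 3332.70 − 1 = 0.0292.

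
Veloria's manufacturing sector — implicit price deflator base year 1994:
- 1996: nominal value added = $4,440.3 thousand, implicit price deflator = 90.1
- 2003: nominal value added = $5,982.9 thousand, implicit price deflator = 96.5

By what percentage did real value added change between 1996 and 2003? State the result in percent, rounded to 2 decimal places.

Deflate each year: 1996 → 4440.3/0.901 = 4928.19; 2003 → 5982.9/0.965 = 6199.90.
So real value added changed by 6199.90/4928.19 − 1 = 0.2580, i.e. 25.80%.

25.80%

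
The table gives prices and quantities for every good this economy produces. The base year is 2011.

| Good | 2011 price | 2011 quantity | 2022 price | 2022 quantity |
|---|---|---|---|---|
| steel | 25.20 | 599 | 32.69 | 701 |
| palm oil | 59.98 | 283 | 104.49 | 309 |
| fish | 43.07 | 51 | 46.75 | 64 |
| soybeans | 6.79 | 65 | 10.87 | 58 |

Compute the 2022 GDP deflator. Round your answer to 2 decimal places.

149.50

Nominal GDP 2022 = 32.69·701 + 104.49·309 + 46.75·64 + 10.87·58 = 58825.56.
Real GDP 2022 (at 2011 prices) = 25.20·701 + 59.98·309 + 43.07·64 + 6.79·58 = 39349.32.
Deflator = Nominal/Real × 100 = 58825.56/39349.32 × 100 = 149.496.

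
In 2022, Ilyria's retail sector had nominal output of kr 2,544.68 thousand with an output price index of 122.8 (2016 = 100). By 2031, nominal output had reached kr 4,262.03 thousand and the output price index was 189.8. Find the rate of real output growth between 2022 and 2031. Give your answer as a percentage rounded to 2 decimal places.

Deflate each year: 2022 → 2544.68/1.228 = 2072.21; 2031 → 4262.03/1.898 = 2245.54.
So real output changed by 2245.54/2072.21 − 1 = 0.0836, i.e. 8.36%.

8.36%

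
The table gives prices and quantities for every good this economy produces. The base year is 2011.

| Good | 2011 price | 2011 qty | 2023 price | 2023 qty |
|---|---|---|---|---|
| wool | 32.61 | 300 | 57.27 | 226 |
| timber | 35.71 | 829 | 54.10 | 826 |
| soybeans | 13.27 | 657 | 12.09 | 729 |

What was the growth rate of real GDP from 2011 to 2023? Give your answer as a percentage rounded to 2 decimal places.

Real GDP 2011 = Nominal GDP 2011 = 32.61·300 + 35.71·829 + 13.27·657 = 48104.98.
Real GDP 2023 (at 2011 prices) = 32.61·226 + 35.71·826 + 13.27·729 = 46540.15.
Real growth = 46540.15/48104.98 − 1 = -0.0325.

-3.25%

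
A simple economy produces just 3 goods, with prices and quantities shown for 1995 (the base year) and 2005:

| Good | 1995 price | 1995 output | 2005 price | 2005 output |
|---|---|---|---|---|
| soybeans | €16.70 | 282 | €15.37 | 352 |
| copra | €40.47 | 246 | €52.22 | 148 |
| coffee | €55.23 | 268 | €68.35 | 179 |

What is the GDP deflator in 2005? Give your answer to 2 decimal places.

116.64

Nominal GDP 2005 = 15.37·352 + 52.22·148 + 68.35·179 = 25373.45.
Real GDP 2005 (at 1995 prices) = 16.70·352 + 40.47·148 + 55.23·179 = 21754.13.
Deflator = Nominal/Real × 100 = 25373.45/21754.13 × 100 = 116.637.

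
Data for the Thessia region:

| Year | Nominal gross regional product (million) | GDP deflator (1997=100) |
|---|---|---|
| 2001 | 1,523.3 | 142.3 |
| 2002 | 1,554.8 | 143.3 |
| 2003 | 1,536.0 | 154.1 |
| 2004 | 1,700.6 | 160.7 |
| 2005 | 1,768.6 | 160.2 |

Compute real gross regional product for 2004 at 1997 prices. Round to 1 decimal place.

Real gross regional product 2004 = 1700.6 / 1.607 = 1058.25.

1,058.2 million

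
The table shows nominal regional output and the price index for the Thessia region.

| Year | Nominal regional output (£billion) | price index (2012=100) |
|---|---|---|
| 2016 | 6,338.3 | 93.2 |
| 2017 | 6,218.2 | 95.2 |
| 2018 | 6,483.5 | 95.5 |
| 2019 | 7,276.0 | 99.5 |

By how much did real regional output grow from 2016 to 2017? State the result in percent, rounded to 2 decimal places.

Real regional output 2016 = 6338.3/0.932 = 6800.75.
Real regional output 2017 = 6218.2/0.952 = 6531.72.
Change = 6531.72/6800.75 − 1 = -0.0396.

-3.96%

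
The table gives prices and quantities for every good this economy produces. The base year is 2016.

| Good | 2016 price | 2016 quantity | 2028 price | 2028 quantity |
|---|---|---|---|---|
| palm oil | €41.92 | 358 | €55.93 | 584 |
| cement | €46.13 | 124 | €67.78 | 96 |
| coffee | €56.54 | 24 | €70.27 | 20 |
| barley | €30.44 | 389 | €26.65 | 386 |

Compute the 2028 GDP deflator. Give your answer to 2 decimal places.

121.71

Nominal GDP 2028 = 55.93·584 + 67.78·96 + 70.27·20 + 26.65·386 = 50862.30.
Real GDP 2028 (at 2016 prices) = 41.92·584 + 46.13·96 + 56.54·20 + 30.44·386 = 41790.40.
Deflator = Nominal/Real × 100 = 50862.30/41790.40 × 100 = 121.708.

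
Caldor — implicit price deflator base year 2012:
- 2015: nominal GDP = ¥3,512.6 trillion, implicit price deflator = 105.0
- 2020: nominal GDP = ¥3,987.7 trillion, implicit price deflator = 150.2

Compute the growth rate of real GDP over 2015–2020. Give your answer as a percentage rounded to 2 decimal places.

Real GDP 2015 = 3512.6 / 1.050 = 3345.33.
Real GDP 2020 = 3987.7 / 1.502 = 2654.93.
Real growth = 2654.93 / 3345.33 − 1 = -0.2064.

-20.64%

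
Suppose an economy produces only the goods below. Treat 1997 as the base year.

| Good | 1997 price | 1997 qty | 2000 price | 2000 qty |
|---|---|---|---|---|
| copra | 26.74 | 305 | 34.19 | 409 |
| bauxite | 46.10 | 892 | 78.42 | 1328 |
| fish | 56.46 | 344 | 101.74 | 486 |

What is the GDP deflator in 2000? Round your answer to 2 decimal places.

Nominal GDP 2000 = 34.19·409 + 78.42·1328 + 101.74·486 = 167571.11.
Real GDP 2000 (at 1997 prices) = 26.74·409 + 46.10·1328 + 56.46·486 = 99597.02.
Deflator = Nominal/Real × 100 = 167571.11/99597.02 × 100 = 168.249.

168.25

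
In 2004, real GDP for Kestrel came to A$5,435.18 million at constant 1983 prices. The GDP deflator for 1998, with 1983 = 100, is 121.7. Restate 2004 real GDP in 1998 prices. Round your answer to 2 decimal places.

A$6,614.61 million

Real GDP in 1998 prices = Real GDP in 1983 prices × (P_1998/P_1983) = 5435.18 × 1.217 = 6614.61.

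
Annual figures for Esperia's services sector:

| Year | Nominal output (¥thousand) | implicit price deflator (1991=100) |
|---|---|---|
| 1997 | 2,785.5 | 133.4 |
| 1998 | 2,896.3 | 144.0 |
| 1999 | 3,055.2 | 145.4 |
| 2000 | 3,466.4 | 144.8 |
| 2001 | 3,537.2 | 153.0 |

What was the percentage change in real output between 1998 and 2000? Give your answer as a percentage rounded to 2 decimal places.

Real output 1998 = 2896.3/1.440 = 2011.32.
Real output 2000 = 3466.4/1.448 = 2393.92.
Change = 2393.92/2011.32 − 1 = 0.1902.

19.02%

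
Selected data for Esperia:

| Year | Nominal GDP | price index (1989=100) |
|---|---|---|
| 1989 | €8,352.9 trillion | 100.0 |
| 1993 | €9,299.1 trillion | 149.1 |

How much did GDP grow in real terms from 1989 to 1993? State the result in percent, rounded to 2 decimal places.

-25.33%

Deflate each year: 1989 → 8352.9/1.000 = 8352.90; 1993 → 9299.1/1.491 = 6236.82.
So real GDP changed by 6236.82/8352.90 − 1 = -0.2533, i.e. -25.33%.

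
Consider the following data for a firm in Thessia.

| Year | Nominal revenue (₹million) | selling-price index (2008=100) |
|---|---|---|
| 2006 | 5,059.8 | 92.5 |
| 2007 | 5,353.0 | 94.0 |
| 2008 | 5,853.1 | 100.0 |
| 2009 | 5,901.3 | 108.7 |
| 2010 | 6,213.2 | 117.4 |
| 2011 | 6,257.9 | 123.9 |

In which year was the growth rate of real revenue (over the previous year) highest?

2007

2007: real = 5353.0/0.940 = 5694.68; growth vs 2006 (5470.05) = 4.11%.
2008: real = 5853.1/1.000 = 5853.10; growth vs 2007 (5694.68) = 2.78%.
2009: real = 5901.3/1.087 = 5428.98; growth vs 2008 (5853.10) = -7.25%.
2010: real = 6213.2/1.174 = 5292.33; growth vs 2009 (5428.98) = -2.52%.
2011: real = 6257.9/1.239 = 5050.77; growth vs 2010 (5292.33) = -4.56%.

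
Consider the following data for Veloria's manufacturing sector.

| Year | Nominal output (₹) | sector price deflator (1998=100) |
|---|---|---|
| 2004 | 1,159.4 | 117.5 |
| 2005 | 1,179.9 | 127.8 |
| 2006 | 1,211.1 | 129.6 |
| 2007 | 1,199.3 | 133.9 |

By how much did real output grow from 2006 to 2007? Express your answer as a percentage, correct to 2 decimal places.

-4.15%

Real output 2006 = 1211.1/1.296 = 934.49.
Real output 2007 = 1199.3/1.339 = 895.67.
Change = 895.67/934.49 − 1 = -0.0415.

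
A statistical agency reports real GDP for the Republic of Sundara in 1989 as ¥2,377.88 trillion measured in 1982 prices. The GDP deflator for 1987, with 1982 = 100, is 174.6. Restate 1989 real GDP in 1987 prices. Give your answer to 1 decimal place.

¥4,151.8 trillion

Real GDP in 1987 prices = Real GDP in 1982 prices × (P_1987/P_1982) = 2377.88 × 1.746 = 4151.78.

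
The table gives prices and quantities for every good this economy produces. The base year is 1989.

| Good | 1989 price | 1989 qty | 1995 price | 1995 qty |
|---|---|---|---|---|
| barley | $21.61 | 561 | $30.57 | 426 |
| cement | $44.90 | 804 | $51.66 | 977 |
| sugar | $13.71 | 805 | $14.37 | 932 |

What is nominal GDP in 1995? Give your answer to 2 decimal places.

$76887.48

Nominal GDP 1995 = Σ (p_1995 × q_1995) = 30.57·426 + 51.66·977 + 14.37·932 = 76887.48.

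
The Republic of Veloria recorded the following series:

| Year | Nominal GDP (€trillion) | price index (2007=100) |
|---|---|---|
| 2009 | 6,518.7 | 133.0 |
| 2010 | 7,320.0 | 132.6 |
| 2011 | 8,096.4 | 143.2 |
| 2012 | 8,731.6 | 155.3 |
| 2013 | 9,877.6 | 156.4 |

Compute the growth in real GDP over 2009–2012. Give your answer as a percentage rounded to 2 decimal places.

14.71%

Real GDP 2009 = 6518.7/1.330 = 4901.28.
Real GDP 2012 = 8731.6/1.553 = 5622.41.
Change = 5622.41/4901.28 − 1 = 0.1471.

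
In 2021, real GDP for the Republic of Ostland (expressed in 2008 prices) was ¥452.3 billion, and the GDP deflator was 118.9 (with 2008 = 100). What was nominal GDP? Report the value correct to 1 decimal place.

¥537.8 billion

Nominal GDP = Real × (GDP deflator/100) = 452.3 × 1.189 = 537.78.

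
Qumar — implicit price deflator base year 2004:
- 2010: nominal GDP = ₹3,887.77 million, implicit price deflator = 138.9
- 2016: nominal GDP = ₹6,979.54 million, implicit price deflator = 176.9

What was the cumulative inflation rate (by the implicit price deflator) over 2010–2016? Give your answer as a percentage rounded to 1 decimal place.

Price-level change = 176.9 / 138.9 − 1 = 0.2736.

27.4%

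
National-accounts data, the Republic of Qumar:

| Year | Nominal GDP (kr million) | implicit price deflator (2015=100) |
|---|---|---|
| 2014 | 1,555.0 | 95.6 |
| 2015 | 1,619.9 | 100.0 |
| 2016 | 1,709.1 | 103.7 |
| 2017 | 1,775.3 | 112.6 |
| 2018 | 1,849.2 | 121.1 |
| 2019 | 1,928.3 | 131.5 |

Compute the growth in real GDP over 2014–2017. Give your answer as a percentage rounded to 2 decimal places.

-3.07%

Real GDP 2014 = 1555.0/0.956 = 1626.57.
Real GDP 2017 = 1775.3/1.126 = 1576.64.
Change = 1576.64/1626.57 − 1 = -0.0307.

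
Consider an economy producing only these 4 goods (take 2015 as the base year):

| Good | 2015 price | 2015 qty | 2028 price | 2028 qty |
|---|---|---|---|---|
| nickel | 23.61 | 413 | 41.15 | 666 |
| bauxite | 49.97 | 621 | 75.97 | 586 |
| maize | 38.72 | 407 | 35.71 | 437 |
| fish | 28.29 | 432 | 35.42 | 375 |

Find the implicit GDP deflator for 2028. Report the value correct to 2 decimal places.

Nominal GDP 2028 = 41.15·666 + 75.97·586 + 35.71·437 + 35.42·375 = 100812.09.
Real GDP 2028 (at 2015 prices) = 23.61·666 + 49.97·586 + 38.72·437 + 28.29·375 = 72536.07.
Deflator = Nominal/Real × 100 = 100812.09/72536.07 × 100 = 138.982.

138.98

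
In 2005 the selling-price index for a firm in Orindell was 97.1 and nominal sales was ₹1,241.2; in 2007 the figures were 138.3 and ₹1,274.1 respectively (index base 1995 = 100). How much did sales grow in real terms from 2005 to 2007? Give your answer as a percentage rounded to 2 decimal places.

Deflate each year: 2005 → 1241.2/0.971 = 1278.27; 2007 → 1274.1/1.383 = 921.26.
So real sales changed by 921.26/1278.27 − 1 = -0.2793, i.e. -27.93%.

-27.93%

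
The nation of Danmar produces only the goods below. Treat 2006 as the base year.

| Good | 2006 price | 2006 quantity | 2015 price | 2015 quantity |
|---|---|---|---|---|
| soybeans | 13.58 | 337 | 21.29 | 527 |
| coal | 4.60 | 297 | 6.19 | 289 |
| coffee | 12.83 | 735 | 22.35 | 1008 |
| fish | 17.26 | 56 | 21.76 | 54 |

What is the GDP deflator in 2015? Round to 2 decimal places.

Nominal GDP 2015 = 21.29·527 + 6.19·289 + 22.35·1008 + 21.76·54 = 36712.58.
Real GDP 2015 (at 2006 prices) = 13.58·527 + 4.60·289 + 12.83·1008 + 17.26·54 = 22350.74.
Deflator = Nominal/Real × 100 = 36712.58/22350.74 × 100 = 164.257.

164.26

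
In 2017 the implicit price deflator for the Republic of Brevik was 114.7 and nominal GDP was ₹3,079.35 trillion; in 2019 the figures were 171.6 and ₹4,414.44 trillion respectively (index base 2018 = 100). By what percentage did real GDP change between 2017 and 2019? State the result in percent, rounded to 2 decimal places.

-4.18%

Deflate each year: 2017 → 3079.35/1.147 = 2684.70; 2019 → 4414.44/1.716 = 2572.52.
So real GDP changed by 2572.52/2684.70 − 1 = -0.0418, i.e. -4.18%.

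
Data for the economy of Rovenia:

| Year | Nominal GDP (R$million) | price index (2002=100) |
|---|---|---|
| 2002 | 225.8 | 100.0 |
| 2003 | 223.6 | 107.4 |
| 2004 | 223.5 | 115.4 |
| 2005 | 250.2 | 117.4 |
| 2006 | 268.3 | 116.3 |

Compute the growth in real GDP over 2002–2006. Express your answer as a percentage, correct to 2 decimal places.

Real GDP 2002 = 225.8/1.000 = 225.80.
Real GDP 2006 = 268.3/1.163 = 230.70.
Change = 230.70/225.80 − 1 = 0.0217.

2.17%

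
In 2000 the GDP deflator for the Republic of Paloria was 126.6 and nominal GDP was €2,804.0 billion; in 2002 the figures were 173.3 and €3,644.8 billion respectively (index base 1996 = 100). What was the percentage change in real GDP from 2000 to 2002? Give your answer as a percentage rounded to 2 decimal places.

-5.04%

Real GDP 2000 = 2804.0 / 1.266 = 2214.85.
Real GDP 2002 = 3644.8 / 1.733 = 2103.17.
Real growth = 2103.17 / 2214.85 − 1 = -0.0504.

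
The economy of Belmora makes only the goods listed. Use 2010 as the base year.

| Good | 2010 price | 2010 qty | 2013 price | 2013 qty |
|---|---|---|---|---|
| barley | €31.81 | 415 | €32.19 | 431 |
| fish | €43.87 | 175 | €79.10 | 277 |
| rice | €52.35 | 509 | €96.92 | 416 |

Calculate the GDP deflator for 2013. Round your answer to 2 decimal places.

159.75

Nominal GDP 2013 = 32.19·431 + 79.10·277 + 96.92·416 = 76103.31.
Real GDP 2013 (at 2010 prices) = 31.81·431 + 43.87·277 + 52.35·416 = 47639.70.
Deflator = Nominal/Real × 100 = 76103.31/47639.70 × 100 = 159.748.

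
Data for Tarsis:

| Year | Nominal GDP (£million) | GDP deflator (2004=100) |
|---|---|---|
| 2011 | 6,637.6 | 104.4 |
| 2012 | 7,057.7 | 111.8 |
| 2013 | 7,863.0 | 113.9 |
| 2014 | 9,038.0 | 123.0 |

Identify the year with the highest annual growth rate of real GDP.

2012: real = 7057.7/1.118 = 6312.79; growth vs 2011 (6357.85) = -0.71%.
2013: real = 7863.0/1.139 = 6903.42; growth vs 2012 (6312.79) = 9.36%.
2014: real = 9038.0/1.230 = 7347.97; growth vs 2013 (6903.42) = 6.44%.

2013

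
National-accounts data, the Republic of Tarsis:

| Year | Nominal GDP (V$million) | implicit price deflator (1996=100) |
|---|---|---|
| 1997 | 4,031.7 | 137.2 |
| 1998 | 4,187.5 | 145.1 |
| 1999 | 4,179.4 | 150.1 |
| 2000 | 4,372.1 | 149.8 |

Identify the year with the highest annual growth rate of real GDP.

2000

1998: real = 4187.5/1.451 = 2885.94; growth vs 1997 (2938.56) = -1.79%.
1999: real = 4179.4/1.501 = 2784.41; growth vs 1998 (2885.94) = -3.52%.
2000: real = 4372.1/1.498 = 2918.62; growth vs 1999 (2784.41) = 4.82%.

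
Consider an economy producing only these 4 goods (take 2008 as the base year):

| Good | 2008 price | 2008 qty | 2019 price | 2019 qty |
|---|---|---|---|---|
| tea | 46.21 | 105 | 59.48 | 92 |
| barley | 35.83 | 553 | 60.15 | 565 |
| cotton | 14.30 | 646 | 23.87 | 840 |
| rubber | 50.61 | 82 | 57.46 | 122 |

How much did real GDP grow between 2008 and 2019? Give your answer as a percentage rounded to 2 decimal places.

Real GDP 2008 = Nominal GDP 2008 = 46.21·105 + 35.83·553 + 14.30·646 + 50.61·82 = 38053.86.
Real GDP 2019 (at 2008 prices) = 46.21·92 + 35.83·565 + 14.30·840 + 50.61·122 = 42681.69.
Real growth = 42681.69/38053.86 − 1 = 0.1216.

12.16%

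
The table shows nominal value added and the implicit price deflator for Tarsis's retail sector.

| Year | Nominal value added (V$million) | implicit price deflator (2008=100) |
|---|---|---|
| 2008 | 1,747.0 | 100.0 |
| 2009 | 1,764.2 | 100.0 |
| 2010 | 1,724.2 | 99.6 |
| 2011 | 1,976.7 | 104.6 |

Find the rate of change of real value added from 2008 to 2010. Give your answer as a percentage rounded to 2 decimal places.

Real value added 2008 = 1747.0/1.000 = 1747.00.
Real value added 2010 = 1724.2/0.996 = 1731.12.
Change = 1731.12/1747.00 − 1 = -0.0091.

-0.91%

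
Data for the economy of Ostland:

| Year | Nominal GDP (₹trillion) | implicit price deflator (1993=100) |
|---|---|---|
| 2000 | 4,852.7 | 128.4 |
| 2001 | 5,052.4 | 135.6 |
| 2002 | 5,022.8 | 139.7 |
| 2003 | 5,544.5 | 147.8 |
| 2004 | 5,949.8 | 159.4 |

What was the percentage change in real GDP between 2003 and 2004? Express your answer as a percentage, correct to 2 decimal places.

-0.50%

Real GDP 2003 = 5544.5/1.478 = 3751.35.
Real GDP 2004 = 5949.8/1.594 = 3732.62.
Change = 3732.62/3751.35 − 1 = -0.0050.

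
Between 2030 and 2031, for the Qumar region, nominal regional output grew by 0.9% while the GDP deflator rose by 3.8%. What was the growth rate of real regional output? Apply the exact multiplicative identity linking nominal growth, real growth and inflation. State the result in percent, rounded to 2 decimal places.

-2.79%

(1 + g_nom) = (1 + g_real)(1 + π), so g_real = 1.0090 / 1.0380 − 1 = -0.02794.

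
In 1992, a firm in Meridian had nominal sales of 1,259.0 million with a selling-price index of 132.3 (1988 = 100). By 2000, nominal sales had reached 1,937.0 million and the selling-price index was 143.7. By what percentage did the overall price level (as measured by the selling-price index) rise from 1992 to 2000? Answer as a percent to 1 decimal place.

8.6%

Price-level change = 143.7 / 132.3 − 1 = 0.0862.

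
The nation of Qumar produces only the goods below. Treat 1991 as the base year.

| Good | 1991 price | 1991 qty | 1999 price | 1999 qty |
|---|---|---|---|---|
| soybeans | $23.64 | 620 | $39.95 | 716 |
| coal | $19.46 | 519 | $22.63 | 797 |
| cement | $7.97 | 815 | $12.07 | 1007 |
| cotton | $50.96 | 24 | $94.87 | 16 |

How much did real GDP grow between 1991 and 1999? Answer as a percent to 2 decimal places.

27.10%

Real GDP 1991 = Nominal GDP 1991 = 23.64·620 + 19.46·519 + 7.97·815 + 50.96·24 = 32475.13.
Real GDP 1999 (at 1991 prices) = 23.64·716 + 19.46·797 + 7.97·1007 + 50.96·16 = 41277.01.
Real growth = 41277.01/32475.13 − 1 = 0.2710.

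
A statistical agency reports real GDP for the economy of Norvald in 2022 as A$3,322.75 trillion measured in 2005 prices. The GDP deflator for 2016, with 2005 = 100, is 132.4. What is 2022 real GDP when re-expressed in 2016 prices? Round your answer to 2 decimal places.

A$4,399.32 trillion

Real GDP in 2016 prices = Real GDP in 2005 prices × (P_2016/P_2005) = 3322.75 × 1.324 = 4399.32.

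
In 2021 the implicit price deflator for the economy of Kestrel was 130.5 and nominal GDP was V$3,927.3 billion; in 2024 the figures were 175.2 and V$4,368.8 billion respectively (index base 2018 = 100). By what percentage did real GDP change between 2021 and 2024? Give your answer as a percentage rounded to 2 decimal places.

-17.14%

Real GDP 2021 = 3927.3 / 1.305 = 3009.43.
Real GDP 2024 = 4368.8 / 1.752 = 2493.61.
Real growth = 2493.61 / 3009.43 − 1 = -0.1714.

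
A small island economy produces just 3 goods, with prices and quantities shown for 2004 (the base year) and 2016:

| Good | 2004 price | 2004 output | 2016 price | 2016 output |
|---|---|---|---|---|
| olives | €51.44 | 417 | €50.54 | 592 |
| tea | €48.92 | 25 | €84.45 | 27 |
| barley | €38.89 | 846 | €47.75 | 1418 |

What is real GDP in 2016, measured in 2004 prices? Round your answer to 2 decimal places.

Real GDP 2016 = Σ (p_2004 × q_2016) = 51.44·592 + 48.92·27 + 38.89·1418 = 86919.34.

€86919.34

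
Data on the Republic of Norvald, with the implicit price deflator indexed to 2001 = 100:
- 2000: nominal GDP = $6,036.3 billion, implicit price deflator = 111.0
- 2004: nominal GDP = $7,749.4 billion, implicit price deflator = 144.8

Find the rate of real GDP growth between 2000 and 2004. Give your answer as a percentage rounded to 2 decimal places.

Deflate each year: 2000 → 6036.3/1.110 = 5438.11; 2004 → 7749.4/1.448 = 5351.80.
So real GDP changed by 5351.80/5438.11 − 1 = -0.0159, i.e. -1.59%.

-1.59%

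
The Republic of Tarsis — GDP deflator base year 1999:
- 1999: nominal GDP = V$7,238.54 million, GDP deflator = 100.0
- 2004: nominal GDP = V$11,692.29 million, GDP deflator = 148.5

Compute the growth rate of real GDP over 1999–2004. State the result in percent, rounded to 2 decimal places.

8.77%

Deflate each year: 1999 → 7238.54/1.000 = 7238.54; 2004 → 11692.29/1.485 = 7873.60.
So real GDP changed by 7873.60/7238.54 − 1 = 0.0877, i.e. 8.77%.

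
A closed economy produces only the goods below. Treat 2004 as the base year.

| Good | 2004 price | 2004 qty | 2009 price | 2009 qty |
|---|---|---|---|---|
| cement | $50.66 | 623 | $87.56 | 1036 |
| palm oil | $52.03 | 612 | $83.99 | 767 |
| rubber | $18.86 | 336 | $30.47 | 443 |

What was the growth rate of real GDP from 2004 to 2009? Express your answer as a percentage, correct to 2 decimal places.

Real GDP 2004 = Nominal GDP 2004 = 50.66·623 + 52.03·612 + 18.86·336 = 69740.50.
Real GDP 2009 (at 2004 prices) = 50.66·1036 + 52.03·767 + 18.86·443 = 100745.75.
Real growth = 100745.75/69740.50 − 1 = 0.4446.

44.46%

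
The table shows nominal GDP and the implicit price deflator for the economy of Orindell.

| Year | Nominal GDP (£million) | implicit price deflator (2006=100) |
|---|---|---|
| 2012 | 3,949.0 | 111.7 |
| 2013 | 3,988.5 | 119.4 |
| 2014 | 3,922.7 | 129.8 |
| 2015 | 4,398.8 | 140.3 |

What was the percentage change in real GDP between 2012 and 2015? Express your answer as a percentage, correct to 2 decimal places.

Real GDP 2012 = 3949.0/1.117 = 3535.36.
Real GDP 2015 = 4398.8/1.403 = 3135.28.
Change = 3135.28/3535.36 − 1 = -0.1132.

-11.32%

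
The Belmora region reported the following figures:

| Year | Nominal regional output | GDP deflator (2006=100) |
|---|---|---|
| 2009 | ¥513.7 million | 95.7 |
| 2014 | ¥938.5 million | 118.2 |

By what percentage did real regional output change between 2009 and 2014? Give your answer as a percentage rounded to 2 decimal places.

Deflate each year: 2009 → 513.7/0.957 = 536.78; 2014 → 938.5/1.182 = 793.99.
So real regional output changed by 793.99/536.78 − 1 = 0.4792, i.e. 47.92%.

47.92%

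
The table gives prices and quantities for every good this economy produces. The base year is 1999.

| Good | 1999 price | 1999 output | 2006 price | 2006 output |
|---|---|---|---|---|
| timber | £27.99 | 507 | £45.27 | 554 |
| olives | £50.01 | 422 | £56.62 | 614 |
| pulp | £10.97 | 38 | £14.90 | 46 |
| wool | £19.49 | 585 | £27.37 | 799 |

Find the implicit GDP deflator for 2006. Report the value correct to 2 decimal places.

132.28

Nominal GDP 2006 = 45.27·554 + 56.62·614 + 14.90·46 + 27.37·799 = 82398.29.
Real GDP 2006 (at 1999 prices) = 27.99·554 + 50.01·614 + 10.97·46 + 19.49·799 = 62289.73.
Deflator = Nominal/Real × 100 = 82398.29/62289.73 × 100 = 132.282.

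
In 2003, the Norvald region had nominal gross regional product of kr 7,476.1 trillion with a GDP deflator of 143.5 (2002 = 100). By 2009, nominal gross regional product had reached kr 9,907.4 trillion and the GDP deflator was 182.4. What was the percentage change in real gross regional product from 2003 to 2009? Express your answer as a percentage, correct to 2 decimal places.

Deflate each year: 2003 → 7476.1/1.435 = 5209.83; 2009 → 9907.4/1.824 = 5431.69.
So real gross regional product changed by 5431.69/5209.83 − 1 = 0.0426, i.e. 4.26%.

4.26%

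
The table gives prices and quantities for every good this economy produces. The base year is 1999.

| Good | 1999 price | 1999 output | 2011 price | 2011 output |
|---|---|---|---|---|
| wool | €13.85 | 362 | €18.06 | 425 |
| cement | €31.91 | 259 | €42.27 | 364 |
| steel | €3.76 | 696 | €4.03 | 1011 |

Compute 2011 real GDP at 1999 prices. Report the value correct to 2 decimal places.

Real GDP 2011 = Σ (p_1999 × q_2011) = 13.85·425 + 31.91·364 + 3.76·1011 = 21302.85.

€21302.85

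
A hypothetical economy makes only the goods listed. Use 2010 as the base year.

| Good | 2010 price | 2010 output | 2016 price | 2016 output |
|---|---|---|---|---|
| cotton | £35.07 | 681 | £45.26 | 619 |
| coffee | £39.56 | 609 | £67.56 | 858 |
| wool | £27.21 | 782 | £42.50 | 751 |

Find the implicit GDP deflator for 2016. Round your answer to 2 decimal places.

Nominal GDP 2016 = 45.26·619 + 67.56·858 + 42.50·751 = 117899.92.
Real GDP 2016 (at 2010 prices) = 35.07·619 + 39.56·858 + 27.21·751 = 76085.52.
Deflator = Nominal/Real × 100 = 117899.92/76085.52 × 100 = 154.957.

154.96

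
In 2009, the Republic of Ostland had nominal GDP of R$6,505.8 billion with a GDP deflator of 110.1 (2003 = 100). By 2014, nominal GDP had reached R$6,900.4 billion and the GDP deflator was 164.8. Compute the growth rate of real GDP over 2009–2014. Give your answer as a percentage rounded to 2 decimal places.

Real GDP 2009 = 6505.8 / 1.101 = 5908.99.
Real GDP 2014 = 6900.4 / 1.648 = 4187.14.
Real growth = 4187.14 / 5908.99 − 1 = -0.2914.

-29.14%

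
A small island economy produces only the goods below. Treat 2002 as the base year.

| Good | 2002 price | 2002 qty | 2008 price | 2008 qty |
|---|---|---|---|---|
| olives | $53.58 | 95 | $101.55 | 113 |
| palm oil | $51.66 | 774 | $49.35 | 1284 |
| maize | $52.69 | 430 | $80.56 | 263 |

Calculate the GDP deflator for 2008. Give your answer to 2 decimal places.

Nominal GDP 2008 = 101.55·113 + 49.35·1284 + 80.56·263 = 96027.83.
Real GDP 2008 (at 2002 prices) = 53.58·113 + 51.66·1284 + 52.69·263 = 86243.45.
Deflator = Nominal/Real × 100 = 96027.83/86243.45 × 100 = 111.345.

111.35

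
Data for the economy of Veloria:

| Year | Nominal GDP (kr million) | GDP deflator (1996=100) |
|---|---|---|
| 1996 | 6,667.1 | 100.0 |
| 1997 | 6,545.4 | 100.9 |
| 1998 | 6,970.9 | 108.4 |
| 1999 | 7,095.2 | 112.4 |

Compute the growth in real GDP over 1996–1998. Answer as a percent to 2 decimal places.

-3.55%

Real GDP 1996 = 6667.1/1.000 = 6667.10.
Real GDP 1998 = 6970.9/1.084 = 6430.72.
Change = 6430.72/6667.10 − 1 = -0.0355.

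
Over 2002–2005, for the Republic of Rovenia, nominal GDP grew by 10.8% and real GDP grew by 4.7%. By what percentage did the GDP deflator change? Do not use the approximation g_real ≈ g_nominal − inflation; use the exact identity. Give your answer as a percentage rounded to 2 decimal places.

(1 + g_nom) = (1 + g_real)(1 + π), so π = 1.1080 / 1.0470 − 1 = 0.05826.

5.83%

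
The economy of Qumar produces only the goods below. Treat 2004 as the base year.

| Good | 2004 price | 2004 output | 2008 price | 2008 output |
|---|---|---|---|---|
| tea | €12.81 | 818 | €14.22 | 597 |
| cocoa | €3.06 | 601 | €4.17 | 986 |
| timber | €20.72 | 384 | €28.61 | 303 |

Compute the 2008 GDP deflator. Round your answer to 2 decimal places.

Nominal GDP 2008 = 14.22·597 + 4.17·986 + 28.61·303 = 21269.79.
Real GDP 2008 (at 2004 prices) = 12.81·597 + 3.06·986 + 20.72·303 = 16942.89.
Deflator = Nominal/Real × 100 = 21269.79/16942.89 × 100 = 125.538.

125.54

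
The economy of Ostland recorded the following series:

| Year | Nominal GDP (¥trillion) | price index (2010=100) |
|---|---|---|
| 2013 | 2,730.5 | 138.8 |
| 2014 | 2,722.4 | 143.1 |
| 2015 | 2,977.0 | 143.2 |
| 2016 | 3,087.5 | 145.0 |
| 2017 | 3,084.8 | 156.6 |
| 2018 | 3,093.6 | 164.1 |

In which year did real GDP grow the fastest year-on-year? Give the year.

2014: real = 2722.4/1.431 = 1902.45; growth vs 2013 (1967.22) = -3.29%.
2015: real = 2977.0/1.432 = 2078.91; growth vs 2014 (1902.45) = 9.28%.
2016: real = 3087.5/1.450 = 2129.31; growth vs 2015 (2078.91) = 2.42%.
2017: real = 3084.8/1.566 = 1969.86; growth vs 2016 (2129.31) = -7.49%.
2018: real = 3093.6/1.641 = 1885.19; growth vs 2017 (1969.86) = -4.30%.

2015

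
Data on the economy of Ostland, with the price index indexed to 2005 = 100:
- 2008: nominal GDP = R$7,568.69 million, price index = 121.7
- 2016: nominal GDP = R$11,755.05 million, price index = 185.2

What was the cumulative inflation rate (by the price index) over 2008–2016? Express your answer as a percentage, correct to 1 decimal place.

Price-level change = 185.2 / 121.7 − 1 = 0.5218.

52.2%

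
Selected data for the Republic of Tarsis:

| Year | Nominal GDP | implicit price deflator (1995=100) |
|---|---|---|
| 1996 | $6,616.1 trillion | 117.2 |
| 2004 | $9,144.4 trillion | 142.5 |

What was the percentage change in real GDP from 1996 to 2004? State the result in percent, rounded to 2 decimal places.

Real GDP 1996 = 6616.1 / 1.172 = 5645.14.
Real GDP 2004 = 9144.4 / 1.425 = 6417.12.
Real growth = 6417.12 / 5645.14 − 1 = 0.1368.

13.68%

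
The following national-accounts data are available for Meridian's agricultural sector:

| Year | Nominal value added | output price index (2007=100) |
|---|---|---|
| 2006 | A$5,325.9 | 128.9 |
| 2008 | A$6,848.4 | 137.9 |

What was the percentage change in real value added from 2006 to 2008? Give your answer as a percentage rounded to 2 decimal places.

Real value added 2006 = 5325.9 / 1.289 = 4131.81.
Real value added 2008 = 6848.4 / 1.379 = 4966.21.
Real growth = 4966.21 / 4131.81 − 1 = 0.2019.

20.19%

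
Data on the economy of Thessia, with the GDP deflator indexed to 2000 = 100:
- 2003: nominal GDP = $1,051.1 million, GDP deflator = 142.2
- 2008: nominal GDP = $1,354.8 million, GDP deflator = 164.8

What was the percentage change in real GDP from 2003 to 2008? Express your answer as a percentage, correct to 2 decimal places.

11.22%

Real GDP 2003 = 1051.1 / 1.422 = 739.17.
Real GDP 2008 = 1354.8 / 1.648 = 822.09.
Real growth = 822.09 / 739.17 − 1 = 0.1122.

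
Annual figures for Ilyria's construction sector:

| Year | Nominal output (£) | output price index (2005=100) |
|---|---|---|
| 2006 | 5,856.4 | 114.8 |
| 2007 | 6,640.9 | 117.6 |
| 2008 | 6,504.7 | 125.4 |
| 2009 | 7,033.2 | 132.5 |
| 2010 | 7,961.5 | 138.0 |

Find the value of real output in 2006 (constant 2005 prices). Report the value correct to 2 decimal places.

£5,101.39

Real output 2006 = 5856.4 / 1.148 = 5101.39.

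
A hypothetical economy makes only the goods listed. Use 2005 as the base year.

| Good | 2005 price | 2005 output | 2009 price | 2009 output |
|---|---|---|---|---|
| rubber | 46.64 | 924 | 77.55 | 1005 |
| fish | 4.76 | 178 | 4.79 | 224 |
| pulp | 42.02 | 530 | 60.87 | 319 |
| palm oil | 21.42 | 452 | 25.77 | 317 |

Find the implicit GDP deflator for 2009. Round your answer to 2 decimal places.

Nominal GDP 2009 = 77.55·1005 + 4.79·224 + 60.87·319 + 25.77·317 = 106597.33.
Real GDP 2009 (at 2005 prices) = 46.64·1005 + 4.76·224 + 42.02·319 + 21.42·317 = 68133.96.
Deflator = Nominal/Real × 100 = 106597.33/68133.96 × 100 = 156.453.

156.45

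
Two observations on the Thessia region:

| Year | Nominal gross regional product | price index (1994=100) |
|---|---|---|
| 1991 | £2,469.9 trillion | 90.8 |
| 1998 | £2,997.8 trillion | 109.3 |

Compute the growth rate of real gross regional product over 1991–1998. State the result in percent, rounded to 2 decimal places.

Deflate each year: 1991 → 2469.9/0.908 = 2720.15; 1998 → 2997.8/1.093 = 2742.73.
So real gross regional product changed by 2742.73/2720.15 − 1 = 0.0083, i.e. 0.83%.

0.83%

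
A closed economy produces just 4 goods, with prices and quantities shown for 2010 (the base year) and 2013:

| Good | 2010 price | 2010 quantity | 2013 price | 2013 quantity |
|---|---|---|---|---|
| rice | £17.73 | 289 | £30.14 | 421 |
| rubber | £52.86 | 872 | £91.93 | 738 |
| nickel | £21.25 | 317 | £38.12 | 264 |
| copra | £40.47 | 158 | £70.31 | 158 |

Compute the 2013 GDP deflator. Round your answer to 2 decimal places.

Nominal GDP 2013 = 30.14·421 + 91.93·738 + 38.12·264 + 70.31·158 = 101705.94.
Real GDP 2013 (at 2010 prices) = 17.73·421 + 52.86·738 + 21.25·264 + 40.47·158 = 58479.27.
Deflator = Nominal/Real × 100 = 101705.94/58479.27 × 100 = 173.918.

173.92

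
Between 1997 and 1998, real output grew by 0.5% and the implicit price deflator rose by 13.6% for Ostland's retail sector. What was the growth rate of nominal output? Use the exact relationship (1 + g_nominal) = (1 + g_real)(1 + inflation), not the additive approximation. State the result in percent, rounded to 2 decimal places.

14.17%

(1 + g_nom) = (1 + g_real)(1 + π) = 1.0050 × 1.1360 = 1.14168.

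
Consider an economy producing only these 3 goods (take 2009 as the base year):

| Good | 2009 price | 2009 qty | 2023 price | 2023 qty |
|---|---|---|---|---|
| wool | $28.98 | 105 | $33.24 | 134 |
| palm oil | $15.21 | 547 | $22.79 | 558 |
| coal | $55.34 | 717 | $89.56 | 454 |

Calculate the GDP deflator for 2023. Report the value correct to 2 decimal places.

154.24

Nominal GDP 2023 = 33.24·134 + 22.79·558 + 89.56·454 = 57831.22.
Real GDP 2023 (at 2009 prices) = 28.98·134 + 15.21·558 + 55.34·454 = 37494.86.
Deflator = Nominal/Real × 100 = 57831.22/37494.86 × 100 = 154.238.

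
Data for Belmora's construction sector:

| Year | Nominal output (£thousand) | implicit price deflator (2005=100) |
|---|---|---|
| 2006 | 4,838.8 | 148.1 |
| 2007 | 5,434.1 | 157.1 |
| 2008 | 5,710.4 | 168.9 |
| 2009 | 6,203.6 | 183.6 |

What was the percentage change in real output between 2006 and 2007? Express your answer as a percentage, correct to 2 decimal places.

Real output 2006 = 4838.8/1.481 = 3267.25.
Real output 2007 = 5434.1/1.571 = 3459.01.
Change = 3459.01/3267.25 − 1 = 0.0587.

5.87%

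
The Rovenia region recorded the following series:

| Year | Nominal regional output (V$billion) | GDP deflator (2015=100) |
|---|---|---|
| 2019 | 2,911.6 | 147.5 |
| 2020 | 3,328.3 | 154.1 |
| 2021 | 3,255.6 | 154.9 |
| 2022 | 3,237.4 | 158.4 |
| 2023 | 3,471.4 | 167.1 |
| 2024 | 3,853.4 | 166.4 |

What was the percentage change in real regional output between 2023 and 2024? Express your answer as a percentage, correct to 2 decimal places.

Real regional output 2023 = 3471.4/1.671 = 2077.44.
Real regional output 2024 = 3853.4/1.664 = 2315.75.
Change = 2315.75/2077.44 − 1 = 0.1147.

11.47%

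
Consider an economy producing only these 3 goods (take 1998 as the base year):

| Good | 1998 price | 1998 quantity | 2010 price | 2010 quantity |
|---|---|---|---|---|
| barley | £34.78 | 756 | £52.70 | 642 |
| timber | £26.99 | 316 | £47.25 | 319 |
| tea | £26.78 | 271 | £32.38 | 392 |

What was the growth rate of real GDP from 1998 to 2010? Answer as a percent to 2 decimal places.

Real GDP 1998 = Nominal GDP 1998 = 34.78·756 + 26.99·316 + 26.78·271 = 42079.90.
Real GDP 2010 (at 1998 prices) = 34.78·642 + 26.99·319 + 26.78·392 = 41436.33.
Real growth = 41436.33/42079.90 − 1 = -0.0153.

-1.53%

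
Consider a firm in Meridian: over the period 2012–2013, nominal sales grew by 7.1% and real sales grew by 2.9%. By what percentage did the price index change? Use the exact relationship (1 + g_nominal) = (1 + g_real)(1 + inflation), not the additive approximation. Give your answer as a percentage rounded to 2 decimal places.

4.08%

(1 + g_nom) = (1 + g_real)(1 + π), so π = 1.0710 / 1.0290 − 1 = 0.04082.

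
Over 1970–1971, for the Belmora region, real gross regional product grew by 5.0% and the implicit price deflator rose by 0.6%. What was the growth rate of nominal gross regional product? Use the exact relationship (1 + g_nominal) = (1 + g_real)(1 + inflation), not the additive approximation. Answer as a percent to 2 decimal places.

(1 + g_nom) = (1 + g_real)(1 + π) = 1.0500 × 1.0060 = 1.05630.

5.63%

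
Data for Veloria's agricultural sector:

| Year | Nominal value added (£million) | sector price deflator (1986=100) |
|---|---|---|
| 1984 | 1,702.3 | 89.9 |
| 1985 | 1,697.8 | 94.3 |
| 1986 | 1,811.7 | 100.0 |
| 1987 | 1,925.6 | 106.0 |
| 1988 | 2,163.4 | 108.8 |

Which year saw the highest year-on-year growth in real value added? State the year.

1988

1985: real = 1697.8/0.943 = 1800.42; growth vs 1984 (1893.55) = -4.92%.
1986: real = 1811.7/1.000 = 1811.70; growth vs 1985 (1800.42) = 0.63%.
1987: real = 1925.6/1.060 = 1816.60; growth vs 1986 (1811.70) = 0.27%.
1988: real = 2163.4/1.088 = 1988.42; growth vs 1987 (1816.60) = 9.46%.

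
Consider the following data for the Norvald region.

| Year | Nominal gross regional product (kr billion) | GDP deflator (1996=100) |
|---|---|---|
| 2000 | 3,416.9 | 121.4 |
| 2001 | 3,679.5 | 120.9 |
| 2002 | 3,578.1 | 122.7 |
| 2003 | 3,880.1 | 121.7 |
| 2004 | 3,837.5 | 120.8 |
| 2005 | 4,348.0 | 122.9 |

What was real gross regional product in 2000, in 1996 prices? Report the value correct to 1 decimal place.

Real gross regional product 2000 = 3416.9 / 1.214 = 2814.58.

kr 2,814.6 billion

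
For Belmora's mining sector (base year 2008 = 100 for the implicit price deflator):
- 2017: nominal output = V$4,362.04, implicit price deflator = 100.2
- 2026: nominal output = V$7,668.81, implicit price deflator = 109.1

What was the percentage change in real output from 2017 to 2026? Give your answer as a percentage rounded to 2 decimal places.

Real output 2017 = 4362.04 / 1.002 = 4353.33.
Real output 2026 = 7668.81 / 1.091 = 7029.16.
Real growth = 7029.16 / 4353.33 − 1 = 0.6147.

61.47%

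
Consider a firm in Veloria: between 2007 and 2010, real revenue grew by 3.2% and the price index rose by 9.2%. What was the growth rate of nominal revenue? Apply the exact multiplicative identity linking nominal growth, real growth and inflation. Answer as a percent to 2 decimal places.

12.69%

(1 + g_nom) = (1 + g_real)(1 + π) = 1.0320 × 1.0920 = 1.12694.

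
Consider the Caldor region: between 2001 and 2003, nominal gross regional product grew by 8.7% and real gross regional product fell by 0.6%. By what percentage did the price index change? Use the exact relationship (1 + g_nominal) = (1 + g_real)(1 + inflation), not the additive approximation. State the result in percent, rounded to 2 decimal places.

9.36%

(1 + g_nom) = (1 + g_real)(1 + π), so π = 1.0870 / 0.9940 − 1 = 0.09356.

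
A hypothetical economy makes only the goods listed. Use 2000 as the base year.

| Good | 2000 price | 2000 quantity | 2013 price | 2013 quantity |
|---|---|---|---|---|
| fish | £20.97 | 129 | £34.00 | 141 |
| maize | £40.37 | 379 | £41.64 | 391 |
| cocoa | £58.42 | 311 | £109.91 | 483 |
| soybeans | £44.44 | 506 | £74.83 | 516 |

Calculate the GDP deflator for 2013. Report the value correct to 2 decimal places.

161.36

Nominal GDP 2013 = 34.00·141 + 41.64·391 + 109.91·483 + 74.83·516 = 112774.05.
Real GDP 2013 (at 2000 prices) = 20.97·141 + 40.37·391 + 58.42·483 + 44.44·516 = 69889.34.
Deflator = Nominal/Real × 100 = 112774.05/69889.34 × 100 = 161.361.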